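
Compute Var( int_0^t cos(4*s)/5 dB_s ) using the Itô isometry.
Var = t/50 + sin(4*t)*cos(4*t)/200

The Itô integral of a deterministic integrand f(s) has mean 0 because each increment f(s) * (B_{s+ds} - B_s) has mean 0. By the Itô isometry:
  Var( int_0^t f(s) dB_s ) = E[ (int_0^t f(s) dB_s)^2 ] = int_0^t f(s)^2 ds.
Here f(s) = cos(4*s)/5, so f(s)^2 = cos(4*s)^2/25. Integrate:
  int_0^t (cos(4*s)^2/25) ds = t/50 + sin(4*t)*cos(4*t)/200.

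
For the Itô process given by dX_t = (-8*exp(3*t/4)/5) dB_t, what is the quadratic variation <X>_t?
<X>_t = 128*exp(3*t/2)/75 - 128/75

For an Itô process dX_t = a(t) dt + b(t) dB_t, the quadratic variation is <X>_t = int_0^t b(s)^2 ds (the drift term does not contribute). Here b(s) = -8*exp(3*s/4)/5, so
  b(s)^2 = 64*exp(3*s/2)/25.
Integrating from 0 to t:
  <X>_t = int_0^t (64*exp(3*s/2)/25) ds = 128*exp(3*t/2)/75 - 128/75.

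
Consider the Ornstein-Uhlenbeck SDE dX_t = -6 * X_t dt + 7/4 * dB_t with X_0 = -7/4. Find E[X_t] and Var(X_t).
E[X_t] = -7*exp(-6*t)/4; Var(X_t) = 49/192 - 49*exp(-12*t)/192

The OU SDE dX = -theta X dt + sigma dB admits the integrating factor exp(theta t): d(exp(theta t) X_t) = sigma exp(theta t) dB_t. Integrating from 0 to t:
  X_t = x_0 * exp(-theta t) + sigma * int_0^t exp(-theta (t-s)) dB_s.
The Itô integral has mean 0 and (by the Itô isometry) variance sigma^2 * int_0^t exp(-2 theta (t - s)) ds = sigma^2 * (1 - exp(-2 theta t)) / (2 theta).
With theta = 6, sigma = 7/4, x_0 = -7/4:
  E[X_t] = -7/4 * exp(-6 t) = -7*exp(-6*t)/4
  Var(X_t) = (7/4)^2 * (1 - exp(-2*6 t)) / (2 * 6) = 49/192 - 49*exp(-12*t)/192.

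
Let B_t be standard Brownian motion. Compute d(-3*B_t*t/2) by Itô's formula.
d(-3*B_t*t/2) = (-3*B_t/2) dt + (-3*t/2) dB_t

Itô's formula for f(t, x): d f(t, B_t) = (f_t + (1/2) f_xx) dt + f_x dB_t. Compute partials of f(t, x) = -3*t*x/2:
  f_t(t,x)  = -3*x/2
  f_x(t,x)  = -3*t/2
  f_xx(t,x) = 0
Assemble drift = f_t + (1/2) f_xx = -3*x/2 and diffusion = f_x = -3*t/2. Substituting x = B_t:
  d(-3*B_t*t/2) = (-3*B_t/2) dt + (-3*t/2) dB_t.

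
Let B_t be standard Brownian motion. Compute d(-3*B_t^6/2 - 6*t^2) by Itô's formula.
d(-3*B_t^6/2 - 6*t^2) = (-45*B_t^4/2 - 12*t) dt + (-9*B_t^5) dB_t

Itô's formula for f(t, x): d f(t, B_t) = (f_t + (1/2) f_xx) dt + f_x dB_t. Compute partials of f(t, x) = -6*t^2 - 3*x^6/2:
  f_t(t,x)  = -12*t
  f_x(t,x)  = -9*x^5
  f_xx(t,x) = -45*x^4
Assemble drift = f_t + (1/2) f_xx = -12*t - 45*x^4/2 and diffusion = f_x = -9*x^5. Substituting x = B_t:
  d(-3*B_t^6/2 - 6*t^2) = (-45*B_t^4/2 - 12*t) dt + (-9*B_t^5) dB_t.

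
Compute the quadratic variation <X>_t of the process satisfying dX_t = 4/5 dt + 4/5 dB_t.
<X>_t = 16*t/25

For an Itô process dX_t = a(t) dt + b(t) dB_t, the quadratic variation is <X>_t = int_0^t b(s)^2 ds (the drift term does not contribute). Here b(s) = 4/5, so
  b(s)^2 = 16/25.
Integrating from 0 to t:
  <X>_t = int_0^t (16/25) ds = 16*t/25.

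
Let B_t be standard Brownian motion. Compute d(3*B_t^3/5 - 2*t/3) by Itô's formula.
d(3*B_t^3/5 - 2*t/3) = (9*B_t/5 - 2/3) dt + (9*B_t^2/5) dB_t

Itô's formula for f(t, x): d f(t, B_t) = (f_t + (1/2) f_xx) dt + f_x dB_t. Compute partials of f(t, x) = -2*t/3 + 3*x^3/5:
  f_t(t,x)  = -2/3
  f_x(t,x)  = 9*x^2/5
  f_xx(t,x) = 18*x/5
Assemble drift = f_t + (1/2) f_xx = 9*x/5 - 2/3 and diffusion = f_x = 9*x^2/5. Substituting x = B_t:
  d(3*B_t^3/5 - 2*t/3) = (9*B_t/5 - 2/3) dt + (9*B_t^2/5) dB_t.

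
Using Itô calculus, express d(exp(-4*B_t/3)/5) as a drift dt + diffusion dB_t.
d(exp(-4*B_t/3)/5) = (8*exp(-4*B_t/3)/45) dt + (-4*exp(-4*B_t/3)/15) dB_t

Itô's formula for f(B_t) gives d f(B_t) = f'(B_t) dB_t + (1/2) f''(B_t) dt. Compute derivatives of f(x) = exp(-4*x/3)/5:
  f'(x)  = -4*exp(-4*x/3)/15
  f''(x) = 16*exp(-4*x/3)/45
Substitute x = B_t and multiply the f'' term by 1/2:
  drift     = (1/2) * (16*exp(-4*x/3)/45) evaluated at B_t = 8*exp(-4*B_t/3)/45
  diffusion = (-4*exp(-4*x/3)/15) evaluated at B_t = -4*exp(-4*B_t/3)/15
Therefore d(exp(-4*B_t/3)/5) = (8*exp(-4*B_t/3)/45) dt + (-4*exp(-4*B_t/3)/15) dB_t.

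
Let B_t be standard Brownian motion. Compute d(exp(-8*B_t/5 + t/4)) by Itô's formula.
d(exp(-8*B_t/5 + t/4)) = (153*exp(-8*B_t/5 + t/4)/100) dt + (-8*exp(-8*B_t/5 + t/4)/5) dB_t

Itô's formula for f(t, x): d f(t, B_t) = (f_t + (1/2) f_xx) dt + f_x dB_t. Compute partials of f(t, x) = exp(t/4 - 8*x/5):
  f_t(t,x)  = exp(t/4 - 8*x/5)/4
  f_x(t,x)  = -8*exp(t/4 - 8*x/5)/5
  f_xx(t,x) = 64*exp(t/4 - 8*x/5)/25
Assemble drift = f_t + (1/2) f_xx = 153*exp(t/4 - 8*x/5)/100 and diffusion = f_x = -8*exp(t/4 - 8*x/5)/5. Substituting x = B_t:
  d(exp(-8*B_t/5 + t/4)) = (153*exp(-8*B_t/5 + t/4)/100) dt + (-8*exp(-8*B_t/5 + t/4)/5) dB_t.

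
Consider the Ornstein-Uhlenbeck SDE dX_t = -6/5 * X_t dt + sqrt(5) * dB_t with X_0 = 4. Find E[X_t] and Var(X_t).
E[X_t] = 4*exp(-6*t/5); Var(X_t) = 25/12 - 25*exp(-12*t/5)/12

The OU SDE dX = -theta X dt + sigma dB admits the integrating factor exp(theta t): d(exp(theta t) X_t) = sigma exp(theta t) dB_t. Integrating from 0 to t:
  X_t = x_0 * exp(-theta t) + sigma * int_0^t exp(-theta (t-s)) dB_s.
The Itô integral has mean 0 and (by the Itô isometry) variance sigma^2 * int_0^t exp(-2 theta (t - s)) ds = sigma^2 * (1 - exp(-2 theta t)) / (2 theta).
With theta = 6/5, sigma = sqrt(5), x_0 = 4:
  E[X_t] = 4 * exp(-6/5 t) = 4*exp(-6*t/5)
  Var(X_t) = (sqrt(5))^2 * (1 - exp(-2*6/5 t)) / (2 * 6/5) = 25/12 - 25*exp(-12*t/5)/12.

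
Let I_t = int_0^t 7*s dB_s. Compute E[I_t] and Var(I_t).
E[I_t] = 0; Var(I_t) = 49*t^3/3

The Itô integral of a deterministic integrand f(s) has mean 0 because each increment f(s) * (B_{s+ds} - B_s) has mean 0. By the Itô isometry:
  Var( int_0^t f(s) dB_s ) = E[ (int_0^t f(s) dB_s)^2 ] = int_0^t f(s)^2 ds.
Here f(s) = 7*s, so f(s)^2 = 49*s^2. Integrate:
  int_0^t (49*s^2) ds = 49*t^3/3.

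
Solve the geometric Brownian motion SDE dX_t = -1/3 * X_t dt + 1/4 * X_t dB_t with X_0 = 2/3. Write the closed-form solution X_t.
X_t = 2/3 * exp((-35/96) * t + (1/4) * B_t)

For GBM dX = mu X dt + sigma X dB with X_0 = x_0, apply Itô to Y = log X: dY = (mu - sigma^2/2) dt + sigma dB, so Y_t = log(x_0) + (mu - sigma^2/2) t + sigma B_t and hence X_t = x_0 * exp((mu - sigma^2/2) t + sigma B_t).
With mu = -1/3, sigma = 1/4, x_0 = 2/3, this gives:
  X_t = 2/3 * exp((-35/96) * t + (1/4) * B_t).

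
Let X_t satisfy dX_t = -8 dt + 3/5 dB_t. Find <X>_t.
<X>_t = 9*t/25

For an Itô process dX_t = a(t) dt + b(t) dB_t, the quadratic variation is <X>_t = int_0^t b(s)^2 ds (the drift term does not contribute). Here b(s) = 3/5, so
  b(s)^2 = 9/25.
Integrating from 0 to t:
  <X>_t = int_0^t (9/25) ds = 9*t/25.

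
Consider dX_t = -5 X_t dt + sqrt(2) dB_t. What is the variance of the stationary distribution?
lim Var(X_t) = 1/5

The OU SDE dX = -theta X dt + sigma dB admits the integrating factor exp(theta t): d(exp(theta t) X_t) = sigma exp(theta t) dB_t. Integrating from 0 to t gives X_t = x_0 * exp(-theta t) + sigma * int_0^t exp(-theta (t-s)) dB_s for any initial x_0. The Itô integral has variance (by the Itô isometry) sigma^2 * int_0^t exp(-2 theta (t - s)) ds = sigma^2 * (1 - exp(-2 theta t)) / (2 theta), independent of x_0.
With theta = 5, sigma = sqrt(2):
  Var(X_t) = (sqrt(2))^2 * (1 - exp(-2*5 t)) / (2 * 5) = 1/5 - exp(-10*t)/5.
As t -> infinity, exp(-2*5 t) -> 0, so the stationary variance is sigma^2 / (2 theta) = 1/5.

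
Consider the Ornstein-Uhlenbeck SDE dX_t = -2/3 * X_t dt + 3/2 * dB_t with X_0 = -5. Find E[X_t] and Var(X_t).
E[X_t] = -5*exp(-2*t/3); Var(X_t) = 27/16 - 27*exp(-4*t/3)/16

The OU SDE dX = -theta X dt + sigma dB admits the integrating factor exp(theta t): d(exp(theta t) X_t) = sigma exp(theta t) dB_t. Integrating from 0 to t:
  X_t = x_0 * exp(-theta t) + sigma * int_0^t exp(-theta (t-s)) dB_s.
The Itô integral has mean 0 and (by the Itô isometry) variance sigma^2 * int_0^t exp(-2 theta (t - s)) ds = sigma^2 * (1 - exp(-2 theta t)) / (2 theta).
With theta = 2/3, sigma = 3/2, x_0 = -5:
  E[X_t] = -5 * exp(-2/3 t) = -5*exp(-2*t/3)
  Var(X_t) = (3/2)^2 * (1 - exp(-2*2/3 t)) / (2 * 2/3) = 27/16 - 27*exp(-4*t/3)/16.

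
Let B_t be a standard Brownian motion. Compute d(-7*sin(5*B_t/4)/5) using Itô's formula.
d(-7*sin(5*B_t/4)/5) = (35*sin(5*B_t/4)/32) dt + (-7*cos(5*B_t/4)/4) dB_t

Itô's formula for f(B_t) gives d f(B_t) = f'(B_t) dB_t + (1/2) f''(B_t) dt. Compute derivatives of f(x) = -7*sin(5*x/4)/5:
  f'(x)  = -7*cos(5*x/4)/4
  f''(x) = 35*sin(5*x/4)/16
Substitute x = B_t and multiply the f'' term by 1/2:
  drift     = (1/2) * (35*sin(5*x/4)/16) evaluated at B_t = 35*sin(5*B_t/4)/32
  diffusion = (-7*cos(5*x/4)/4) evaluated at B_t = -7*cos(5*B_t/4)/4
Therefore d(-7*sin(5*B_t/4)/5) = (35*sin(5*B_t/4)/32) dt + (-7*cos(5*B_t/4)/4) dB_t.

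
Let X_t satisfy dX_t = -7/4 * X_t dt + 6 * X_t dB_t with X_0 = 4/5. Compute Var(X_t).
Var(X_t) = (16*exp(36*t) - 16)*exp(-7*t/2)/25

For GBM dX = mu X dt + sigma X dB with X_0 = x_0, apply Itô to Y = log X: dY = (mu - sigma^2/2) dt + sigma dB, so Y_t = log(x_0) + (mu - sigma^2/2) t + sigma B_t and hence X_t = x_0 * exp((mu - sigma^2/2) t + sigma B_t).
With mu = -7/4, sigma = 6, x_0 = 4/5, this gives:
  X_t = 4/5 * exp((-79/4) * t + (6) * B_t).
Since sigma*B_t ~ Normal(0, sigma^2 t), E[exp(sigma*B_t)] = exp(sigma^2 t / 2); so E[X_t] = x_0 * exp((mu - sigma^2/2) t) * exp(sigma^2 t / 2) = x_0 * exp(mu t) = 4*exp(-7*t/4)/5.
Var(X_t) = E[X_t^2] - (E[X_t])^2 = x_0^2 * exp(2 mu t) * (exp(sigma^2 t) - 1) = (16*exp(36*t) - 16)*exp(-7*t/2)/25.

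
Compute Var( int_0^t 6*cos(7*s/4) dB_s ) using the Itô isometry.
Var = 18*t + 36*sin(7*t/2)/7

The Itô integral of a deterministic integrand f(s) has mean 0 because each increment f(s) * (B_{s+ds} - B_s) has mean 0. By the Itô isometry:
  Var( int_0^t f(s) dB_s ) = E[ (int_0^t f(s) dB_s)^2 ] = int_0^t f(s)^2 ds.
Here f(s) = 6*cos(7*s/4), so f(s)^2 = 36*cos(7*s/4)^2. Integrate:
  int_0^t (36*cos(7*s/4)^2) ds = 18*t + 36*sin(7*t/2)/7.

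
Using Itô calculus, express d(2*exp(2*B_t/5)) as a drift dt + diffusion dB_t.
d(2*exp(2*B_t/5)) = (4*exp(2*B_t/5)/25) dt + (4*exp(2*B_t/5)/5) dB_t

Itô's formula for f(B_t) gives d f(B_t) = f'(B_t) dB_t + (1/2) f''(B_t) dt. Compute derivatives of f(x) = 2*exp(2*x/5):
  f'(x)  = 4*exp(2*x/5)/5
  f''(x) = 8*exp(2*x/5)/25
Substitute x = B_t and multiply the f'' term by 1/2:
  drift     = (1/2) * (8*exp(2*x/5)/25) evaluated at B_t = 4*exp(2*B_t/5)/25
  diffusion = (4*exp(2*x/5)/5) evaluated at B_t = 4*exp(2*B_t/5)/5
Therefore d(2*exp(2*B_t/5)) = (4*exp(2*B_t/5)/25) dt + (4*exp(2*B_t/5)/5) dB_t.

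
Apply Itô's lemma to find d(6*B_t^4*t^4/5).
d(6*B_t^4*t^4/5) = (12*B_t^2*t^3*(2*B_t^2 + 3*t)/5) dt + (24*B_t^3*t^4/5) dB_t

Itô's formula for f(t, x): d f(t, B_t) = (f_t + (1/2) f_xx) dt + f_x dB_t. Compute partials of f(t, x) = 6*t^4*x^4/5:
  f_t(t,x)  = 24*t^3*x^4/5
  f_x(t,x)  = 24*t^4*x^3/5
  f_xx(t,x) = 72*t^4*x^2/5
Assemble drift = f_t + (1/2) f_xx = 12*t^3*x^2*(3*t + 2*x^2)/5 and diffusion = f_x = 24*t^4*x^3/5. Substituting x = B_t:
  d(6*B_t^4*t^4/5) = (12*B_t^2*t^3*(2*B_t^2 + 3*t)/5) dt + (24*B_t^3*t^4/5) dB_t.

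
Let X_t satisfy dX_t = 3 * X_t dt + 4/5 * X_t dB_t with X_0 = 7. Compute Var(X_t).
Var(X_t) = 49*(exp(16*t/25) - 1)*exp(6*t)

For GBM dX = mu X dt + sigma X dB with X_0 = x_0, apply Itô to Y = log X: dY = (mu - sigma^2/2) dt + sigma dB, so Y_t = log(x_0) + (mu - sigma^2/2) t + sigma B_t and hence X_t = x_0 * exp((mu - sigma^2/2) t + sigma B_t).
With mu = 3, sigma = 4/5, x_0 = 7, this gives:
  X_t = 7 * exp((67/25) * t + (4/5) * B_t).
Since sigma*B_t ~ Normal(0, sigma^2 t), E[exp(sigma*B_t)] = exp(sigma^2 t / 2); so E[X_t] = x_0 * exp((mu - sigma^2/2) t) * exp(sigma^2 t / 2) = x_0 * exp(mu t) = 7*exp(3*t).
Var(X_t) = E[X_t^2] - (E[X_t])^2 = x_0^2 * exp(2 mu t) * (exp(sigma^2 t) - 1) = 49*(exp(16*t/25) - 1)*exp(6*t).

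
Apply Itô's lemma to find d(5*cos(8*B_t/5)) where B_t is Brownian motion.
d(5*cos(8*B_t/5)) = (-32*cos(8*B_t/5)/5) dt + (-8*sin(8*B_t/5)) dB_t

Itô's formula for f(B_t) gives d f(B_t) = f'(B_t) dB_t + (1/2) f''(B_t) dt. Compute derivatives of f(x) = 5*cos(8*x/5):
  f'(x)  = -8*sin(8*x/5)
  f''(x) = -64*cos(8*x/5)/5
Substitute x = B_t and multiply the f'' term by 1/2:
  drift     = (1/2) * (-64*cos(8*x/5)/5) evaluated at B_t = -32*cos(8*B_t/5)/5
  diffusion = (-8*sin(8*x/5)) evaluated at B_t = -8*sin(8*B_t/5)
Therefore d(5*cos(8*B_t/5)) = (-32*cos(8*B_t/5)/5) dt + (-8*sin(8*B_t/5)) dB_t.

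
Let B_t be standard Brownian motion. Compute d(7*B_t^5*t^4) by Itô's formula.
d(7*B_t^5*t^4) = (B_t^3*t^3*(28*B_t^2 + 70*t)) dt + (35*B_t^4*t^4) dB_t

Itô's formula for f(t, x): d f(t, B_t) = (f_t + (1/2) f_xx) dt + f_x dB_t. Compute partials of f(t, x) = 7*t^4*x^5:
  f_t(t,x)  = 28*t^3*x^5
  f_x(t,x)  = 35*t^4*x^4
  f_xx(t,x) = 140*t^4*x^3
Assemble drift = f_t + (1/2) f_xx = t^3*x^3*(70*t + 28*x^2) and diffusion = f_x = 35*t^4*x^4. Substituting x = B_t:
  d(7*B_t^5*t^4) = (B_t^3*t^3*(28*B_t^2 + 70*t)) dt + (35*B_t^4*t^4) dB_t.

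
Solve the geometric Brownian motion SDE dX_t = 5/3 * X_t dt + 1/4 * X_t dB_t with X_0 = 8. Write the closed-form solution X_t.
X_t = 8 * exp((157/96) * t + (1/4) * B_t)

For GBM dX = mu X dt + sigma X dB with X_0 = x_0, apply Itô to Y = log X: dY = (mu - sigma^2/2) dt + sigma dB, so Y_t = log(x_0) + (mu - sigma^2/2) t + sigma B_t and hence X_t = x_0 * exp((mu - sigma^2/2) t + sigma B_t).
With mu = 5/3, sigma = 1/4, x_0 = 8, this gives:
  X_t = 8 * exp((157/96) * t + (1/4) * B_t).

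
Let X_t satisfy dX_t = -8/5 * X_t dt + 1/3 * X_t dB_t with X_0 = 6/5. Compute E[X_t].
E[X_t] = 6*exp(-8*t/5)/5

For GBM dX = mu X dt + sigma X dB with X_0 = x_0, apply Itô to Y = log X: dY = (mu - sigma^2/2) dt + sigma dB, so Y_t = log(x_0) + (mu - sigma^2/2) t + sigma B_t and hence X_t = x_0 * exp((mu - sigma^2/2) t + sigma B_t).
With mu = -8/5, sigma = 1/3, x_0 = 6/5, this gives:
  X_t = 6/5 * exp((-149/90) * t + (1/3) * B_t).
Since sigma*B_t ~ Normal(0, sigma^2 t), E[exp(sigma*B_t)] = exp(sigma^2 t / 2); so E[X_t] = x_0 * exp((mu - sigma^2/2) t) * exp(sigma^2 t / 2) = x_0 * exp(mu t) = 6*exp(-8*t/5)/5.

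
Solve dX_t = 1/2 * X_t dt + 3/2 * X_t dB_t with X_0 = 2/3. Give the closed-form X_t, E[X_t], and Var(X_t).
X_t = 2/3 * exp((-5/8) t + (3/2) B_t); E[X_t] = 2*exp(t/2)/3; Var(X_t) = 4*(exp(9*t/4) - 1)*exp(t)/9

For GBM dX = mu X dt + sigma X dB with X_0 = x_0, apply Itô to Y = log X: dY = (mu - sigma^2/2) dt + sigma dB, so Y_t = log(x_0) + (mu - sigma^2/2) t + sigma B_t and hence X_t = x_0 * exp((mu - sigma^2/2) t + sigma B_t).
With mu = 1/2, sigma = 3/2, x_0 = 2/3, this gives:
  X_t = 2/3 * exp((-5/8) * t + (3/2) * B_t).
Since sigma*B_t ~ Normal(0, sigma^2 t), E[exp(sigma*B_t)] = exp(sigma^2 t / 2); so E[X_t] = x_0 * exp((mu - sigma^2/2) t) * exp(sigma^2 t / 2) = x_0 * exp(mu t) = 2*exp(t/2)/3.
Var(X_t) = E[X_t^2] - (E[X_t])^2 = x_0^2 * exp(2 mu t) * (exp(sigma^2 t) - 1) = 4*(exp(9*t/4) - 1)*exp(t)/9.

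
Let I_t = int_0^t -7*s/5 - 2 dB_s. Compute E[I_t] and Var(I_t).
E[I_t] = 0; Var(I_t) = t*(49*t^2 + 210*t + 300)/75

The Itô integral of a deterministic integrand f(s) has mean 0 because each increment f(s) * (B_{s+ds} - B_s) has mean 0. By the Itô isometry:
  Var( int_0^t f(s) dB_s ) = E[ (int_0^t f(s) dB_s)^2 ] = int_0^t f(s)^2 ds.
Here f(s) = -7*s/5 - 2, so f(s)^2 = (7*s + 10)^2/25. Integrate:
  int_0^t ((7*s + 10)^2/25) ds = t*(49*t^2 + 210*t + 300)/75.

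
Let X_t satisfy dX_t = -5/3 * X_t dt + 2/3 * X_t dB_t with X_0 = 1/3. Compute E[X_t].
E[X_t] = exp(-5*t/3)/3

For GBM dX = mu X dt + sigma X dB with X_0 = x_0, apply Itô to Y = log X: dY = (mu - sigma^2/2) dt + sigma dB, so Y_t = log(x_0) + (mu - sigma^2/2) t + sigma B_t and hence X_t = x_0 * exp((mu - sigma^2/2) t + sigma B_t).
With mu = -5/3, sigma = 2/3, x_0 = 1/3, this gives:
  X_t = 1/3 * exp((-17/9) * t + (2/3) * B_t).
Since sigma*B_t ~ Normal(0, sigma^2 t), E[exp(sigma*B_t)] = exp(sigma^2 t / 2); so E[X_t] = x_0 * exp((mu - sigma^2/2) t) * exp(sigma^2 t / 2) = x_0 * exp(mu t) = exp(-5*t/3)/3.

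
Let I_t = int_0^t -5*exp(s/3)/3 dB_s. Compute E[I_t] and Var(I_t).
E[I_t] = 0; Var(I_t) = 25*exp(2*t/3)/6 - 25/6

The Itô integral of a deterministic integrand f(s) has mean 0 because each increment f(s) * (B_{s+ds} - B_s) has mean 0. By the Itô isometry:
  Var( int_0^t f(s) dB_s ) = E[ (int_0^t f(s) dB_s)^2 ] = int_0^t f(s)^2 ds.
Here f(s) = -5*exp(s/3)/3, so f(s)^2 = 25*exp(2*s/3)/9. Integrate:
  int_0^t (25*exp(2*s/3)/9) ds = 25*exp(2*t/3)/6 - 25/6.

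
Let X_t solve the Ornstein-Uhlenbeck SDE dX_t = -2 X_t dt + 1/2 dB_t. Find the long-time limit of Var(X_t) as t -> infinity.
lim Var(X_t) = 1/16

The OU SDE dX = -theta X dt + sigma dB admits the integrating factor exp(theta t): d(exp(theta t) X_t) = sigma exp(theta t) dB_t. Integrating from 0 to t gives X_t = x_0 * exp(-theta t) + sigma * int_0^t exp(-theta (t-s)) dB_s for any initial x_0. The Itô integral has variance (by the Itô isometry) sigma^2 * int_0^t exp(-2 theta (t - s)) ds = sigma^2 * (1 - exp(-2 theta t)) / (2 theta), independent of x_0.
With theta = 2, sigma = 1/2:
  Var(X_t) = (1/2)^2 * (1 - exp(-2*2 t)) / (2 * 2) = 1/16 - exp(-4*t)/16.
As t -> infinity, exp(-2*2 t) -> 0, so the stationary variance is sigma^2 / (2 theta) = 1/16.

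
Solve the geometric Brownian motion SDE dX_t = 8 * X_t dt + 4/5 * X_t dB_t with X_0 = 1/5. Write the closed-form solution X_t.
X_t = 1/5 * exp((192/25) * t + (4/5) * B_t)

For GBM dX = mu X dt + sigma X dB with X_0 = x_0, apply Itô to Y = log X: dY = (mu - sigma^2/2) dt + sigma dB, so Y_t = log(x_0) + (mu - sigma^2/2) t + sigma B_t and hence X_t = x_0 * exp((mu - sigma^2/2) t + sigma B_t).
With mu = 8, sigma = 4/5, x_0 = 1/5, this gives:
  X_t = 1/5 * exp((192/25) * t + (4/5) * B_t).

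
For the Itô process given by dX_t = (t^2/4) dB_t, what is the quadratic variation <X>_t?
<X>_t = t^5/80

For an Itô process dX_t = a(t) dt + b(t) dB_t, the quadratic variation is <X>_t = int_0^t b(s)^2 ds (the drift term does not contribute). Here b(s) = s^2/4, so
  b(s)^2 = s^4/16.
Integrating from 0 to t:
  <X>_t = int_0^t (s^4/16) ds = t^5/80.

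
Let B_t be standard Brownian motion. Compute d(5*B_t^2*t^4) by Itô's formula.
d(5*B_t^2*t^4) = (5*t^3*(4*B_t^2 + t)) dt + (10*B_t*t^4) dB_t

Itô's formula for f(t, x): d f(t, B_t) = (f_t + (1/2) f_xx) dt + f_x dB_t. Compute partials of f(t, x) = 5*t^4*x^2:
  f_t(t,x)  = 20*t^3*x^2
  f_x(t,x)  = 10*t^4*x
  f_xx(t,x) = 10*t^4
Assemble drift = f_t + (1/2) f_xx = 5*t^3*(t + 4*x^2) and diffusion = f_x = 10*t^4*x. Substituting x = B_t:
  d(5*B_t^2*t^4) = (5*t^3*(4*B_t^2 + t)) dt + (10*B_t*t^4) dB_t.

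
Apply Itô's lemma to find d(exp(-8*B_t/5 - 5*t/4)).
d(exp(-8*B_t/5 - 5*t/4)) = (3*exp(-8*B_t/5 - 5*t/4)/100) dt + (-8*exp(-8*B_t/5 - 5*t/4)/5) dB_t

Itô's formula for f(t, x): d f(t, B_t) = (f_t + (1/2) f_xx) dt + f_x dB_t. Compute partials of f(t, x) = exp(-5*t/4 - 8*x/5):
  f_t(t,x)  = -5*exp(-5*t/4 - 8*x/5)/4
  f_x(t,x)  = -8*exp(-5*t/4 - 8*x/5)/5
  f_xx(t,x) = 64*exp(-5*t/4 - 8*x/5)/25
Assemble drift = f_t + (1/2) f_xx = 3*exp(-5*t/4 - 8*x/5)/100 and diffusion = f_x = -8*exp(-5*t/4 - 8*x/5)/5. Substituting x = B_t:
  d(exp(-8*B_t/5 - 5*t/4)) = (3*exp(-8*B_t/5 - 5*t/4)/100) dt + (-8*exp(-8*B_t/5 - 5*t/4)/5) dB_t.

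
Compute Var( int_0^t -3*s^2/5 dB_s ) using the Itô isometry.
Var = 9*t^5/125

The Itô integral of a deterministic integrand f(s) has mean 0 because each increment f(s) * (B_{s+ds} - B_s) has mean 0. By the Itô isometry:
  Var( int_0^t f(s) dB_s ) = E[ (int_0^t f(s) dB_s)^2 ] = int_0^t f(s)^2 ds.
Here f(s) = -3*s^2/5, so f(s)^2 = 9*s^4/25. Integrate:
  int_0^t (9*s^4/25) ds = 9*t^5/125.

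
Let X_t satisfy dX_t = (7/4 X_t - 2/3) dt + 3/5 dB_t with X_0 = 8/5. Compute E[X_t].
E[X_t] = 128*exp(7*t/4)/105 + 8/21

Taking expectations and using E[dB_t] = 0, the mean m(t) = E[X_t] satisfies the ODE m'(t) = a m(t) + b with m(0) = x_0. With a = 7/4, b = -2/3, x_0 = 8/5, the solution is
  m(t) = x_0 * exp(a t) + (b/a) * (exp(a t) - 1)
       = (8/5) * exp((7/4) t) + ((-2/3)/(7/4)) * (exp((7/4) t) - 1)
       = 128*exp(7*t/4)/105 + 8/21.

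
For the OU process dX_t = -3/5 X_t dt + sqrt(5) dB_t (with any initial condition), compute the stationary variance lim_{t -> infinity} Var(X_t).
lim Var(X_t) = 25/6

The OU SDE dX = -theta X dt + sigma dB admits the integrating factor exp(theta t): d(exp(theta t) X_t) = sigma exp(theta t) dB_t. Integrating from 0 to t gives X_t = x_0 * exp(-theta t) + sigma * int_0^t exp(-theta (t-s)) dB_s for any initial x_0. The Itô integral has variance (by the Itô isometry) sigma^2 * int_0^t exp(-2 theta (t - s)) ds = sigma^2 * (1 - exp(-2 theta t)) / (2 theta), independent of x_0.
With theta = 3/5, sigma = sqrt(5):
  Var(X_t) = (sqrt(5))^2 * (1 - exp(-2*3/5 t)) / (2 * 3/5) = 25/6 - 25*exp(-6*t/5)/6.
As t -> infinity, exp(-2*3/5 t) -> 0, so the stationary variance is sigma^2 / (2 theta) = 25/6.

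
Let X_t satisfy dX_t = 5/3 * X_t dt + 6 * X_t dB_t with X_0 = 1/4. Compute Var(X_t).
Var(X_t) = (exp(36*t) - 1)*exp(10*t/3)/16

For GBM dX = mu X dt + sigma X dB with X_0 = x_0, apply Itô to Y = log X: dY = (mu - sigma^2/2) dt + sigma dB, so Y_t = log(x_0) + (mu - sigma^2/2) t + sigma B_t and hence X_t = x_0 * exp((mu - sigma^2/2) t + sigma B_t).
With mu = 5/3, sigma = 6, x_0 = 1/4, this gives:
  X_t = 1/4 * exp((-49/3) * t + (6) * B_t).
Since sigma*B_t ~ Normal(0, sigma^2 t), E[exp(sigma*B_t)] = exp(sigma^2 t / 2); so E[X_t] = x_0 * exp((mu - sigma^2/2) t) * exp(sigma^2 t / 2) = x_0 * exp(mu t) = exp(5*t/3)/4.
Var(X_t) = E[X_t^2] - (E[X_t])^2 = x_0^2 * exp(2 mu t) * (exp(sigma^2 t) - 1) = (exp(36*t) - 1)*exp(10*t/3)/16.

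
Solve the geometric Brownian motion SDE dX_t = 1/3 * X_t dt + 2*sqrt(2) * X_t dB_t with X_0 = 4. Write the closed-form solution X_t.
X_t = 4 * exp((-11/3) * t + (2*sqrt(2)) * B_t)

For GBM dX = mu X dt + sigma X dB with X_0 = x_0, apply Itô to Y = log X: dY = (mu - sigma^2/2) dt + sigma dB, so Y_t = log(x_0) + (mu - sigma^2/2) t + sigma B_t and hence X_t = x_0 * exp((mu - sigma^2/2) t + sigma B_t).
With mu = 1/3, sigma = 2*sqrt(2), x_0 = 4, this gives:
  X_t = 4 * exp((-11/3) * t + (2*sqrt(2)) * B_t).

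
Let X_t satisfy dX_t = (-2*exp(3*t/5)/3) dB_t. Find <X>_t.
<X>_t = 10*exp(6*t/5)/27 - 10/27

For an Itô process dX_t = a(t) dt + b(t) dB_t, the quadratic variation is <X>_t = int_0^t b(s)^2 ds (the drift term does not contribute). Here b(s) = -2*exp(3*s/5)/3, so
  b(s)^2 = 4*exp(6*s/5)/9.
Integrating from 0 to t:
  <X>_t = int_0^t (4*exp(6*s/5)/9) ds = 10*exp(6*t/5)/27 - 10/27.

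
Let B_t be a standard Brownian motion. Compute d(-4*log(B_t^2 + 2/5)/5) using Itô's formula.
d(-4*log(B_t^2 + 2/5)/5) = (4*(5*B_t^2 - 2)/(5*B_t^2 + 2)^2) dt + (-8*B_t/(5*B_t^2 + 2)) dB_t

Itô's formula for f(B_t) gives d f(B_t) = f'(B_t) dB_t + (1/2) f''(B_t) dt. Compute derivatives of f(x) = -4*log(x^2 + 2/5)/5:
  f'(x)  = -8*x/(5*x^2 + 2)
  f''(x) = 8*(5*x^2 - 2)/(5*x^2 + 2)^2
Substitute x = B_t and multiply the f'' term by 1/2:
  drift     = (1/2) * (8*(5*x^2 - 2)/(5*x^2 + 2)^2) evaluated at B_t = 4*(5*B_t^2 - 2)/(5*B_t^2 + 2)^2
  diffusion = (-8*x/(5*x^2 + 2)) evaluated at B_t = -8*B_t/(5*B_t^2 + 2)
Therefore d(-4*log(B_t^2 + 2/5)/5) = (4*(5*B_t^2 - 2)/(5*B_t^2 + 2)^2) dt + (-8*B_t/(5*B_t^2 + 2)) dB_t.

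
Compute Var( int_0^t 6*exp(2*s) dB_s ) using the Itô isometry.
Var = 9*exp(4*t) - 9

The Itô integral of a deterministic integrand f(s) has mean 0 because each increment f(s) * (B_{s+ds} - B_s) has mean 0. By the Itô isometry:
  Var( int_0^t f(s) dB_s ) = E[ (int_0^t f(s) dB_s)^2 ] = int_0^t f(s)^2 ds.
Here f(s) = 6*exp(2*s), so f(s)^2 = 36*exp(4*s). Integrate:
  int_0^t (36*exp(4*s)) ds = 9*exp(4*t) - 9.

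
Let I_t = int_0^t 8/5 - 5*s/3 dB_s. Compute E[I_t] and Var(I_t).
E[I_t] = 0; Var(I_t) = t*(625*t^2 - 1800*t + 1728)/675

The Itô integral of a deterministic integrand f(s) has mean 0 because each increment f(s) * (B_{s+ds} - B_s) has mean 0. By the Itô isometry:
  Var( int_0^t f(s) dB_s ) = E[ (int_0^t f(s) dB_s)^2 ] = int_0^t f(s)^2 ds.
Here f(s) = 8/5 - 5*s/3, so f(s)^2 = (25*s - 24)^2/225. Integrate:
  int_0^t ((25*s - 24)^2/225) ds = t*(625*t^2 - 1800*t + 1728)/675.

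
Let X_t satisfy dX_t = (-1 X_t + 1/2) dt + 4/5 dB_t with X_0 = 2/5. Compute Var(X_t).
Var(X_t) = 8/25 - 8*exp(-2*t)/25

The variance V(t) = Var(X_t) satisfies V'(t) = 2 a V(t) + c^2 with V(0) = 0 (drift coefficient is linear in X, diffusion is constant). With a = -1, c = 4/5, the solution is
  V(t) = (c^2 / (2 a)) * (exp(2 a t) - 1)
       = ((4/5)^2 / (2*(-1))) * (exp((-2) t) - 1)
       = 8/25 - 8*exp(-2*t)/25.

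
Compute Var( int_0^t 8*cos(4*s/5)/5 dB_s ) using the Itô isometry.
Var = 32*t/25 + 8*sin(4*t/5)*cos(4*t/5)/5

The Itô integral of a deterministic integrand f(s) has mean 0 because each increment f(s) * (B_{s+ds} - B_s) has mean 0. By the Itô isometry:
  Var( int_0^t f(s) dB_s ) = E[ (int_0^t f(s) dB_s)^2 ] = int_0^t f(s)^2 ds.
Here f(s) = 8*cos(4*s/5)/5, so f(s)^2 = 64*cos(4*s/5)^2/25. Integrate:
  int_0^t (64*cos(4*s/5)^2/25) ds = 32*t/25 + 8*sin(4*t/5)*cos(4*t/5)/5.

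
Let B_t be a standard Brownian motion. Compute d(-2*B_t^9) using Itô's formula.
d(-2*B_t^9) = (-72*B_t^7) dt + (-18*B_t^8) dB_t

Itô's formula for f(B_t) gives d f(B_t) = f'(B_t) dB_t + (1/2) f''(B_t) dt. Compute derivatives of f(x) = -2*x^9:
  f'(x)  = -18*x^8
  f''(x) = -144*x^7
Substitute x = B_t and multiply the f'' term by 1/2:
  drift     = (1/2) * (-144*x^7) evaluated at B_t = -72*B_t^7
  diffusion = (-18*x^8) evaluated at B_t = -18*B_t^8
Therefore d(-2*B_t^9) = (-72*B_t^7) dt + (-18*B_t^8) dB_t.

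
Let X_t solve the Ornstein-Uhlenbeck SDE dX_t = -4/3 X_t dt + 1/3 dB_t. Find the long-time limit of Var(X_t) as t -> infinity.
lim Var(X_t) = 1/24

The OU SDE dX = -theta X dt + sigma dB admits the integrating factor exp(theta t): d(exp(theta t) X_t) = sigma exp(theta t) dB_t. Integrating from 0 to t gives X_t = x_0 * exp(-theta t) + sigma * int_0^t exp(-theta (t-s)) dB_s for any initial x_0. The Itô integral has variance (by the Itô isometry) sigma^2 * int_0^t exp(-2 theta (t - s)) ds = sigma^2 * (1 - exp(-2 theta t)) / (2 theta), independent of x_0.
With theta = 4/3, sigma = 1/3:
  Var(X_t) = (1/3)^2 * (1 - exp(-2*4/3 t)) / (2 * 4/3) = 1/24 - exp(-8*t/3)/24.
As t -> infinity, exp(-2*4/3 t) -> 0, so the stationary variance is sigma^2 / (2 theta) = 1/24.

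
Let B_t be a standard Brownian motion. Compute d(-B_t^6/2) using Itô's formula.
d(-B_t^6/2) = (-15*B_t^4/2) dt + (-3*B_t^5) dB_t

Itô's formula for f(B_t) gives d f(B_t) = f'(B_t) dB_t + (1/2) f''(B_t) dt. Compute derivatives of f(x) = -x^6/2:
  f'(x)  = -3*x^5
  f''(x) = -15*x^4
Substitute x = B_t and multiply the f'' term by 1/2:
  drift     = (1/2) * (-15*x^4) evaluated at B_t = -15*B_t^4/2
  diffusion = (-3*x^5) evaluated at B_t = -3*B_t^5
Therefore d(-B_t^6/2) = (-15*B_t^4/2) dt + (-3*B_t^5) dB_t.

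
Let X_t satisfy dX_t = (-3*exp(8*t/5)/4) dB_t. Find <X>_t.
<X>_t = 45*exp(16*t/5)/256 - 45/256

For an Itô process dX_t = a(t) dt + b(t) dB_t, the quadratic variation is <X>_t = int_0^t b(s)^2 ds (the drift term does not contribute). Here b(s) = -3*exp(8*s/5)/4, so
  b(s)^2 = 9*exp(16*s/5)/16.
Integrating from 0 to t:
  <X>_t = int_0^t (9*exp(16*s/5)/16) ds = 45*exp(16*t/5)/256 - 45/256.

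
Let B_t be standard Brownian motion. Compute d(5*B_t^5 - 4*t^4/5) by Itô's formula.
d(5*B_t^5 - 4*t^4/5) = (50*B_t^3 - 16*t^3/5) dt + (25*B_t^4) dB_t

Itô's formula for f(t, x): d f(t, B_t) = (f_t + (1/2) f_xx) dt + f_x dB_t. Compute partials of f(t, x) = -4*t^4/5 + 5*x^5:
  f_t(t,x)  = -16*t^3/5
  f_x(t,x)  = 25*x^4
  f_xx(t,x) = 100*x^3
Assemble drift = f_t + (1/2) f_xx = -16*t^3/5 + 50*x^3 and diffusion = f_x = 25*x^4. Substituting x = B_t:
  d(5*B_t^5 - 4*t^4/5) = (50*B_t^3 - 16*t^3/5) dt + (25*B_t^4) dB_t.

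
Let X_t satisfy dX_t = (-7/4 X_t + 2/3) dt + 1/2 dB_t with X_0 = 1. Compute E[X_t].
E[X_t] = 8/21 + 13*exp(-7*t/4)/21

Taking expectations and using E[dB_t] = 0, the mean m(t) = E[X_t] satisfies the ODE m'(t) = a m(t) + b with m(0) = x_0. With a = -7/4, b = 2/3, x_0 = 1, the solution is
  m(t) = x_0 * exp(a t) + (b/a) * (exp(a t) - 1)
       = 1 * exp((-7/4) t) + ((2/3)/(-7/4)) * (exp((-7/4) t) - 1)
       = 8/21 + 13*exp(-7*t/4)/21.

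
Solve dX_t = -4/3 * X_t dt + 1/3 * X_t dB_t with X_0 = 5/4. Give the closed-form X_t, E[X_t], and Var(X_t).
X_t = 5/4 * exp((-25/18) t + (1/3) B_t); E[X_t] = 5*exp(-4*t/3)/4; Var(X_t) = (25*exp(t/9) - 25)*exp(-8*t/3)/16

For GBM dX = mu X dt + sigma X dB with X_0 = x_0, apply Itô to Y = log X: dY = (mu - sigma^2/2) dt + sigma dB, so Y_t = log(x_0) + (mu - sigma^2/2) t + sigma B_t and hence X_t = x_0 * exp((mu - sigma^2/2) t + sigma B_t).
With mu = -4/3, sigma = 1/3, x_0 = 5/4, this gives:
  X_t = 5/4 * exp((-25/18) * t + (1/3) * B_t).
Since sigma*B_t ~ Normal(0, sigma^2 t), E[exp(sigma*B_t)] = exp(sigma^2 t / 2); so E[X_t] = x_0 * exp((mu - sigma^2/2) t) * exp(sigma^2 t / 2) = x_0 * exp(mu t) = 5*exp(-4*t/3)/4.
Var(X_t) = E[X_t^2] - (E[X_t])^2 = x_0^2 * exp(2 mu t) * (exp(sigma^2 t) - 1) = (25*exp(t/9) - 25)*exp(-8*t/3)/16.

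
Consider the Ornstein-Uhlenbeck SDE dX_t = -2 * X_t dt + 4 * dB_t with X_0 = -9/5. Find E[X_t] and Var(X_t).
E[X_t] = -9*exp(-2*t)/5; Var(X_t) = 4 - 4*exp(-4*t)

The OU SDE dX = -theta X dt + sigma dB admits the integrating factor exp(theta t): d(exp(theta t) X_t) = sigma exp(theta t) dB_t. Integrating from 0 to t:
  X_t = x_0 * exp(-theta t) + sigma * int_0^t exp(-theta (t-s)) dB_s.
The Itô integral has mean 0 and (by the Itô isometry) variance sigma^2 * int_0^t exp(-2 theta (t - s)) ds = sigma^2 * (1 - exp(-2 theta t)) / (2 theta).
With theta = 2, sigma = 4, x_0 = -9/5:
  E[X_t] = -9/5 * exp(-2 t) = -9*exp(-2*t)/5
  Var(X_t) = (4)^2 * (1 - exp(-2*2 t)) / (2 * 2) = 4 - 4*exp(-4*t).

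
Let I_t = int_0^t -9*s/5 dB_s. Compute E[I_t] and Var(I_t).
E[I_t] = 0; Var(I_t) = 27*t^3/25

The Itô integral of a deterministic integrand f(s) has mean 0 because each increment f(s) * (B_{s+ds} - B_s) has mean 0. By the Itô isometry:
  Var( int_0^t f(s) dB_s ) = E[ (int_0^t f(s) dB_s)^2 ] = int_0^t f(s)^2 ds.
Here f(s) = -9*s/5, so f(s)^2 = 81*s^2/25. Integrate:
  int_0^t (81*s^2/25) ds = 27*t^3/25.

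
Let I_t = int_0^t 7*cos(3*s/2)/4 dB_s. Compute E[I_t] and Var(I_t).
E[I_t] = 0; Var(I_t) = 49*t/32 + 49*sin(3*t)/96

The Itô integral of a deterministic integrand f(s) has mean 0 because each increment f(s) * (B_{s+ds} - B_s) has mean 0. By the Itô isometry:
  Var( int_0^t f(s) dB_s ) = E[ (int_0^t f(s) dB_s)^2 ] = int_0^t f(s)^2 ds.
Here f(s) = 7*cos(3*s/2)/4, so f(s)^2 = 49*cos(3*s/2)^2/16. Integrate:
  int_0^t (49*cos(3*s/2)^2/16) ds = 49*t/32 + 49*sin(3*t)/96.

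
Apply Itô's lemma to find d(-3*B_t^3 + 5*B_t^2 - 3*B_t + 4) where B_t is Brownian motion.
d(-3*B_t^3 + 5*B_t^2 - 3*B_t + 4) = (5 - 9*B_t) dt + (-9*B_t^2 + 10*B_t - 3) dB_t

Itô's formula for f(B_t) gives d f(B_t) = f'(B_t) dB_t + (1/2) f''(B_t) dt. Compute derivatives of f(x) = -3*x^3 + 5*x^2 - 3*x + 4:
  f'(x)  = -9*x^2 + 10*x - 3
  f''(x) = 10 - 18*x
Substitute x = B_t and multiply the f'' term by 1/2:
  drift     = (1/2) * (10 - 18*x) evaluated at B_t = 5 - 9*B_t
  diffusion = (-9*x^2 + 10*x - 3) evaluated at B_t = -9*B_t^2 + 10*B_t - 3
Therefore d(-3*B_t^3 + 5*B_t^2 - 3*B_t + 4) = (5 - 9*B_t) dt + (-9*B_t^2 + 10*B_t - 3) dB_t.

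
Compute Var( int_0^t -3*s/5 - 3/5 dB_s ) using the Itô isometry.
Var = 3*t*(t^2 + 3*t + 3)/25

The Itô integral of a deterministic integrand f(s) has mean 0 because each increment f(s) * (B_{s+ds} - B_s) has mean 0. By the Itô isometry:
  Var( int_0^t f(s) dB_s ) = E[ (int_0^t f(s) dB_s)^2 ] = int_0^t f(s)^2 ds.
Here f(s) = -3*s/5 - 3/5, so f(s)^2 = 9*(s + 1)^2/25. Integrate:
  int_0^t (9*(s + 1)^2/25) ds = 3*t*(t^2 + 3*t + 3)/25.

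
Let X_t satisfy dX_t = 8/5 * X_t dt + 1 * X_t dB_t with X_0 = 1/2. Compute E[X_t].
E[X_t] = exp(8*t/5)/2

For GBM dX = mu X dt + sigma X dB with X_0 = x_0, apply Itô to Y = log X: dY = (mu - sigma^2/2) dt + sigma dB, so Y_t = log(x_0) + (mu - sigma^2/2) t + sigma B_t and hence X_t = x_0 * exp((mu - sigma^2/2) t + sigma B_t).
With mu = 8/5, sigma = 1, x_0 = 1/2, this gives:
  X_t = 1/2 * exp((11/10) * t + (1) * B_t).
Since sigma*B_t ~ Normal(0, sigma^2 t), E[exp(sigma*B_t)] = exp(sigma^2 t / 2); so E[X_t] = x_0 * exp((mu - sigma^2/2) t) * exp(sigma^2 t / 2) = x_0 * exp(mu t) = exp(8*t/5)/2.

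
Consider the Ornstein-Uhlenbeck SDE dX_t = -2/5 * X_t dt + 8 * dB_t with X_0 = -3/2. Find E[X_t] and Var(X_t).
E[X_t] = -3*exp(-2*t/5)/2; Var(X_t) = 80 - 80*exp(-4*t/5)

The OU SDE dX = -theta X dt + sigma dB admits the integrating factor exp(theta t): d(exp(theta t) X_t) = sigma exp(theta t) dB_t. Integrating from 0 to t:
  X_t = x_0 * exp(-theta t) + sigma * int_0^t exp(-theta (t-s)) dB_s.
The Itô integral has mean 0 and (by the Itô isometry) variance sigma^2 * int_0^t exp(-2 theta (t - s)) ds = sigma^2 * (1 - exp(-2 theta t)) / (2 theta).
With theta = 2/5, sigma = 8, x_0 = -3/2:
  E[X_t] = -3/2 * exp(-2/5 t) = -3*exp(-2*t/5)/2
  Var(X_t) = (8)^2 * (1 - exp(-2*2/5 t)) / (2 * 2/5) = 80 - 80*exp(-4*t/5).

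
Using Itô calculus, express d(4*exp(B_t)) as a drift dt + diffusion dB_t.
d(4*exp(B_t)) = (2*exp(B_t)) dt + (4*exp(B_t)) dB_t

Itô's formula for f(B_t) gives d f(B_t) = f'(B_t) dB_t + (1/2) f''(B_t) dt. Compute derivatives of f(x) = 4*exp(x):
  f'(x)  = 4*exp(x)
  f''(x) = 4*exp(x)
Substitute x = B_t and multiply the f'' term by 1/2:
  drift     = (1/2) * (4*exp(x)) evaluated at B_t = 2*exp(B_t)
  diffusion = (4*exp(x)) evaluated at B_t = 4*exp(B_t)
Therefore d(4*exp(B_t)) = (2*exp(B_t)) dt + (4*exp(B_t)) dB_t.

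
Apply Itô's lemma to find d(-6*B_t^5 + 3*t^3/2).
d(-6*B_t^5 + 3*t^3/2) = (-60*B_t^3 + 9*t^2/2) dt + (-30*B_t^4) dB_t

Itô's formula for f(t, x): d f(t, B_t) = (f_t + (1/2) f_xx) dt + f_x dB_t. Compute partials of f(t, x) = 3*t^3/2 - 6*x^5:
  f_t(t,x)  = 9*t^2/2
  f_x(t,x)  = -30*x^4
  f_xx(t,x) = -120*x^3
Assemble drift = f_t + (1/2) f_xx = 9*t^2/2 - 60*x^3 and diffusion = f_x = -30*x^4. Substituting x = B_t:
  d(-6*B_t^5 + 3*t^3/2) = (-60*B_t^3 + 9*t^2/2) dt + (-30*B_t^4) dB_t.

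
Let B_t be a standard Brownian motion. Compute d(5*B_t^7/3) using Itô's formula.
d(5*B_t^7/3) = (35*B_t^5) dt + (35*B_t^6/3) dB_t

Itô's formula for f(B_t) gives d f(B_t) = f'(B_t) dB_t + (1/2) f''(B_t) dt. Compute derivatives of f(x) = 5*x^7/3:
  f'(x)  = 35*x^6/3
  f''(x) = 70*x^5
Substitute x = B_t and multiply the f'' term by 1/2:
  drift     = (1/2) * (70*x^5) evaluated at B_t = 35*B_t^5
  diffusion = (35*x^6/3) evaluated at B_t = 35*B_t^6/3
Therefore d(5*B_t^7/3) = (35*B_t^5) dt + (35*B_t^6/3) dB_t.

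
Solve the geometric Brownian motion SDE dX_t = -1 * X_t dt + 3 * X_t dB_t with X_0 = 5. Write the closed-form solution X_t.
X_t = 5 * exp((-11/2) * t + (3) * B_t)

For GBM dX = mu X dt + sigma X dB with X_0 = x_0, apply Itô to Y = log X: dY = (mu - sigma^2/2) dt + sigma dB, so Y_t = log(x_0) + (mu - sigma^2/2) t + sigma B_t and hence X_t = x_0 * exp((mu - sigma^2/2) t + sigma B_t).
With mu = -1, sigma = 3, x_0 = 5, this gives:
  X_t = 5 * exp((-11/2) * t + (3) * B_t).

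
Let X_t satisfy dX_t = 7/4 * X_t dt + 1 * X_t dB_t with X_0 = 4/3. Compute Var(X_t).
Var(X_t) = 16*(exp(t) - 1)*exp(7*t/2)/9

For GBM dX = mu X dt + sigma X dB with X_0 = x_0, apply Itô to Y = log X: dY = (mu - sigma^2/2) dt + sigma dB, so Y_t = log(x_0) + (mu - sigma^2/2) t + sigma B_t and hence X_t = x_0 * exp((mu - sigma^2/2) t + sigma B_t).
With mu = 7/4, sigma = 1, x_0 = 4/3, this gives:
  X_t = 4/3 * exp((5/4) * t + (1) * B_t).
Since sigma*B_t ~ Normal(0, sigma^2 t), E[exp(sigma*B_t)] = exp(sigma^2 t / 2); so E[X_t] = x_0 * exp((mu - sigma^2/2) t) * exp(sigma^2 t / 2) = x_0 * exp(mu t) = 4*exp(7*t/4)/3.
Var(X_t) = E[X_t^2] - (E[X_t])^2 = x_0^2 * exp(2 mu t) * (exp(sigma^2 t) - 1) = 16*(exp(t) - 1)*exp(7*t/2)/9.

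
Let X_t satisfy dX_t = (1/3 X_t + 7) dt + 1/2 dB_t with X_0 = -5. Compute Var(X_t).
Var(X_t) = 3*exp(2*t/3)/8 - 3/8

The variance V(t) = Var(X_t) satisfies V'(t) = 2 a V(t) + c^2 with V(0) = 0 (drift coefficient is linear in X, diffusion is constant). With a = 1/3, c = 1/2, the solution is
  V(t) = (c^2 / (2 a)) * (exp(2 a t) - 1)
       = ((1/2)^2 / (2*(1/3))) * (exp((2/3) t) - 1)
       = 3*exp(2*t/3)/8 - 3/8.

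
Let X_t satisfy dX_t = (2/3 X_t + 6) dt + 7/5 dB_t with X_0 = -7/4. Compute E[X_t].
E[X_t] = 29*exp(2*t/3)/4 - 9

Taking expectations and using E[dB_t] = 0, the mean m(t) = E[X_t] satisfies the ODE m'(t) = a m(t) + b with m(0) = x_0. With a = 2/3, b = 6, x_0 = -7/4, the solution is
  m(t) = x_0 * exp(a t) + (b/a) * (exp(a t) - 1)
       = (-7/4) * exp((2/3) t) + (6/(2/3)) * (exp((2/3) t) - 1)
       = 29*exp(2*t/3)/4 - 9.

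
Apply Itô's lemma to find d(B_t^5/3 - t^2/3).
d(B_t^5/3 - t^2/3) = (10*B_t^3/3 - 2*t/3) dt + (5*B_t^4/3) dB_t

Itô's formula for f(t, x): d f(t, B_t) = (f_t + (1/2) f_xx) dt + f_x dB_t. Compute partials of f(t, x) = -t^2/3 + x^5/3:
  f_t(t,x)  = -2*t/3
  f_x(t,x)  = 5*x^4/3
  f_xx(t,x) = 20*x^3/3
Assemble drift = f_t + (1/2) f_xx = -2*t/3 + 10*x^3/3 and diffusion = f_x = 5*x^4/3. Substituting x = B_t:
  d(B_t^5/3 - t^2/3) = (10*B_t^3/3 - 2*t/3) dt + (5*B_t^4/3) dB_t.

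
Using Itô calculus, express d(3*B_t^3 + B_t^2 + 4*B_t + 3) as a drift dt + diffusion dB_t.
d(3*B_t^3 + B_t^2 + 4*B_t + 3) = (9*B_t + 1) dt + (9*B_t^2 + 2*B_t + 4) dB_t

Itô's formula for f(B_t) gives d f(B_t) = f'(B_t) dB_t + (1/2) f''(B_t) dt. Compute derivatives of f(x) = 3*x^3 + x^2 + 4*x + 3:
  f'(x)  = 9*x^2 + 2*x + 4
  f''(x) = 18*x + 2
Substitute x = B_t and multiply the f'' term by 1/2:
  drift     = (1/2) * (18*x + 2) evaluated at B_t = 9*B_t + 1
  diffusion = (9*x^2 + 2*x + 4) evaluated at B_t = 9*B_t^2 + 2*B_t + 4
Therefore d(3*B_t^3 + B_t^2 + 4*B_t + 3) = (9*B_t + 1) dt + (9*B_t^2 + 2*B_t + 4) dB_t.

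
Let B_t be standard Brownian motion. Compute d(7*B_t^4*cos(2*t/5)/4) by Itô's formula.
d(7*B_t^4*cos(2*t/5)/4) = (7*B_t^2*(-B_t^2*sin(2*t/5) + 15*cos(2*t/5))/10) dt + (7*B_t^3*cos(2*t/5)) dB_t

Itô's formula for f(t, x): d f(t, B_t) = (f_t + (1/2) f_xx) dt + f_x dB_t. Compute partials of f(t, x) = 7*x^4*cos(2*t/5)/4:
  f_t(t,x)  = -7*x^4*sin(2*t/5)/10
  f_x(t,x)  = 7*x^3*cos(2*t/5)
  f_xx(t,x) = 21*x^2*cos(2*t/5)
Assemble drift = f_t + (1/2) f_xx = 7*x^2*(-x^2*sin(2*t/5) + 15*cos(2*t/5))/10 and diffusion = f_x = 7*x^3*cos(2*t/5). Substituting x = B_t:
  d(7*B_t^4*cos(2*t/5)/4) = (7*B_t^2*(-B_t^2*sin(2*t/5) + 15*cos(2*t/5))/10) dt + (7*B_t^3*cos(2*t/5)) dB_t.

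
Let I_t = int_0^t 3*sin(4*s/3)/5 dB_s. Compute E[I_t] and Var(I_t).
E[I_t] = 0; Var(I_t) = 9*t/50 - 27*sin(4*t/3)*cos(4*t/3)/200

The Itô integral of a deterministic integrand f(s) has mean 0 because each increment f(s) * (B_{s+ds} - B_s) has mean 0. By the Itô isometry:
  Var( int_0^t f(s) dB_s ) = E[ (int_0^t f(s) dB_s)^2 ] = int_0^t f(s)^2 ds.
Here f(s) = 3*sin(4*s/3)/5, so f(s)^2 = 9*sin(4*s/3)^2/25. Integrate:
  int_0^t (9*sin(4*s/3)^2/25) ds = 9*t/50 - 27*sin(4*t/3)*cos(4*t/3)/200.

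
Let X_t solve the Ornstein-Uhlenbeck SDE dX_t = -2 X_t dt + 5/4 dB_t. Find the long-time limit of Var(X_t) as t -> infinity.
lim Var(X_t) = 25/64

The OU SDE dX = -theta X dt + sigma dB admits the integrating factor exp(theta t): d(exp(theta t) X_t) = sigma exp(theta t) dB_t. Integrating from 0 to t gives X_t = x_0 * exp(-theta t) + sigma * int_0^t exp(-theta (t-s)) dB_s for any initial x_0. The Itô integral has variance (by the Itô isometry) sigma^2 * int_0^t exp(-2 theta (t - s)) ds = sigma^2 * (1 - exp(-2 theta t)) / (2 theta), independent of x_0.
With theta = 2, sigma = 5/4:
  Var(X_t) = (5/4)^2 * (1 - exp(-2*2 t)) / (2 * 2) = 25/64 - 25*exp(-4*t)/64.
As t -> infinity, exp(-2*2 t) -> 0, so the stationary variance is sigma^2 / (2 theta) = 25/64.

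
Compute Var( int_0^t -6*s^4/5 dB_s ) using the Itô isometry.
Var = 4*t^9/25

The Itô integral of a deterministic integrand f(s) has mean 0 because each increment f(s) * (B_{s+ds} - B_s) has mean 0. By the Itô isometry:
  Var( int_0^t f(s) dB_s ) = E[ (int_0^t f(s) dB_s)^2 ] = int_0^t f(s)^2 ds.
Here f(s) = -6*s^4/5, so f(s)^2 = 36*s^8/25. Integrate:
  int_0^t (36*s^8/25) ds = 4*t^9/25.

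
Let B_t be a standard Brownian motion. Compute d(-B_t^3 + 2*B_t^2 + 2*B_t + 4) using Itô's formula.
d(-B_t^3 + 2*B_t^2 + 2*B_t + 4) = (2 - 3*B_t) dt + (-3*B_t^2 + 4*B_t + 2) dB_t

Itô's formula for f(B_t) gives d f(B_t) = f'(B_t) dB_t + (1/2) f''(B_t) dt. Compute derivatives of f(x) = -x^3 + 2*x^2 + 2*x + 4:
  f'(x)  = -3*x^2 + 4*x + 2
  f''(x) = 4 - 6*x
Substitute x = B_t and multiply the f'' term by 1/2:
  drift     = (1/2) * (4 - 6*x) evaluated at B_t = 2 - 3*B_t
  diffusion = (-3*x^2 + 4*x + 2) evaluated at B_t = -3*B_t^2 + 4*B_t + 2
Therefore d(-B_t^3 + 2*B_t^2 + 2*B_t + 4) = (2 - 3*B_t) dt + (-3*B_t^2 + 4*B_t + 2) dB_t.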